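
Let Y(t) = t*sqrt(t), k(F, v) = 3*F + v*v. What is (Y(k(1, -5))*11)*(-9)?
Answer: -5544*sqrt(7) ≈ -14668.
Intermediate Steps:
k(F, v) = v**2 + 3*F (k(F, v) = 3*F + v**2 = v**2 + 3*F)
Y(t) = t**(3/2)
(Y(k(1, -5))*11)*(-9) = (((-5)**2 + 3*1)**(3/2)*11)*(-9) = ((25 + 3)**(3/2)*11)*(-9) = (28**(3/2)*11)*(-9) = ((56*sqrt(7))*11)*(-9) = (616*sqrt(7))*(-9) = -5544*sqrt(7)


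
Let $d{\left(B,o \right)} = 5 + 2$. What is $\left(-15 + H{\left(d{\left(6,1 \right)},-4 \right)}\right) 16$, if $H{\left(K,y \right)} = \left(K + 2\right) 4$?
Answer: $336$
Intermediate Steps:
$d{\left(B,o \right)} = 7$
$H{\left(K,y \right)} = 8 + 4 K$ ($H{\left(K,y \right)} = \left(2 + K\right) 4 = 8 + 4 K$)
$\left(-15 + H{\left(d{\left(6,1 \right)},-4 \right)}\right) 16 = \left(-15 + \left(8 + 4 \cdot 7\right)\right) 16 = \left(-15 + \left(8 + 28\right)\right) 16 = \left(-15 + 36\right) 16 = 21 \cdot 16 = 336$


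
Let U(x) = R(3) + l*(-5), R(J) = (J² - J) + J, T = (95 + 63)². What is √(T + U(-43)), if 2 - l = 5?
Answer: 2*√6247 ≈ 158.08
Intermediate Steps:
l = -3 (l = 2 - 1*5 = 2 - 5 = -3)
T = 24964 (T = 158² = 24964)
R(J) = J²
U(x) = 24 (U(x) = 3² - 3*(-5) = 9 + 15 = 24)
√(T + U(-43)) = √(24964 + 24) = √24988 = 2*√6247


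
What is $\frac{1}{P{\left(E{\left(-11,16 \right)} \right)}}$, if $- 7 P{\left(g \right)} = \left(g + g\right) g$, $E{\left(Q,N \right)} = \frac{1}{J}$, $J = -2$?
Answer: $-14$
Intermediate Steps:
$E{\left(Q,N \right)} = - \frac{1}{2}$ ($E{\left(Q,N \right)} = \frac{1}{-2} = - \frac{1}{2}$)
$P{\left(g \right)} = - \frac{2 g^{2}}{7}$ ($P{\left(g \right)} = - \frac{\left(g + g\right) g}{7} = - \frac{2 g g}{7} = - \frac{2 g^{2}}{7}$)
$\frac{1}{P{\left(E{\left(-11,16 \right)} \right)}} = \frac{1}{\left(- \frac{2}{7}\right) \left(- \frac{1}{2}\right)^{2}} = \frac{1}{\left(- \frac{2}{7}\right) \frac{1}{4}} = \frac{1}{- \frac{1}{14}} = -14$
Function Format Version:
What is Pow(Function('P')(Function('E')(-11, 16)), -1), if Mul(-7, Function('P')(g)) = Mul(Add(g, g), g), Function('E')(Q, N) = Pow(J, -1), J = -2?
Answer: -14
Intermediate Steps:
Function('E')(Q, N) = Rational(-1, 2) (Function('E')(Q, N) = Pow(-2, -1) = Rational(-1, 2))
Function('P')(g) = Mul(Rational(-2, 7), Pow(g, 2)) (Function('P')(g) = Mul(Rational(-1, 7), Mul(Add(g, g), g)) = Mul(Rational(-1, 7), Mul(Mul(2, g), g)) = Mul(Rational(-1, 7), Mul(2, Pow(g, 2))) = Mul(Rational(-2, 7), Pow(g, 2)))
Pow(Function('P')(Function('E')(-11, 16)), -1) = Pow(Mul(Rational(-2, 7), Pow(Rational(-1, 2), 2)), -1) = Pow(Mul(Rational(-2, 7), Rational(1, 4)), -1) = Pow(Rational(-1, 14), -1) = -14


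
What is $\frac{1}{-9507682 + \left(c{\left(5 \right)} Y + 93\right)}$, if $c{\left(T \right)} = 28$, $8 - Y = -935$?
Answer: $- \frac{1}{9481185} \approx -1.0547 \cdot 10^{-7}$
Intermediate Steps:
$Y = 943$ ($Y = 8 - -935 = 8 + 935 = 943$)
$\frac{1}{-9507682 + \left(c{\left(5 \right)} Y + 93\right)} = \frac{1}{-9507682 + \left(28 \cdot 943 + 93\right)} = \frac{1}{-9507682 + \left(26404 + 93\right)} = \frac{1}{-9507682 + 26497} = \frac{1}{-9481185} = - \frac{1}{9481185}$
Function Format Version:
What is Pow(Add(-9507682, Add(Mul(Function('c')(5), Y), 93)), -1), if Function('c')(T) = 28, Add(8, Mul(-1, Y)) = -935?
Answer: Rational(-1, 9481185) ≈ -1.0547e-7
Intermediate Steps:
Y = 943 (Y = Add(8, Mul(-1, -935)) = Add(8, 935) = 943)
Pow(Add(-9507682, Add(Mul(Function('c')(5), Y), 93)), -1) = Pow(Add(-9507682, Add(Mul(28, 943), 93)), -1) = Pow(Add(-9507682, Add(26404, 93)), -1) = Pow(Add(-9507682, 26497), -1) = Pow(-9481185, -1) = Rational(-1, 9481185)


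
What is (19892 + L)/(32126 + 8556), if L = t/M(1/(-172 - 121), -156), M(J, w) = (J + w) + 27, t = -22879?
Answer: 758581363/1537698236 ≈ 0.49332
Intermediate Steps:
M(J, w) = 27 + J + w
L = 6703547/37798 (L = -22879/(27 + 1/(-172 - 121) - 156) = -22879/(27 + 1/(-293) - 156) = -22879/(27 - 1/293 - 156) = -22879/(-37798/293) = -22879*(-293/37798) = 6703547/37798 ≈ 177.35)
(19892 + L)/(32126 + 8556) = (19892 + 6703547/37798)/(32126 + 8556) = (758581363/37798)/40682 = (758581363/37798)*(1/40682) = 758581363/1537698236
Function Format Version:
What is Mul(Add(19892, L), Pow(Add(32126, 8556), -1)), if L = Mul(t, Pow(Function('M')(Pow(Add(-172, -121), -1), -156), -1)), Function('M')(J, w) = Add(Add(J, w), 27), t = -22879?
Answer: Rational(758581363, 1537698236) ≈ 0.49332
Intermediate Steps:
Function('M')(J, w) = Add(27, J, w)
L = Rational(6703547, 37798) (L = Mul(-22879, Pow(Add(27, Pow(Add(-172, -121), -1), -156), -1)) = Mul(-22879, Pow(Add(27, Pow(-293, -1), -156), -1)) = Mul(-22879, Pow(Add(27, Rational(-1, 293), -156), -1)) = Mul(-22879, Pow(Rational(-37798, 293), -1)) = Mul(-22879, Rational(-293, 37798)) = Rational(6703547, 37798) ≈ 177.35)
Mul(Add(19892, L), Pow(Add(32126, 8556), -1)) = Mul(Add(19892, Rational(6703547, 37798)), Pow(Add(32126, 8556), -1)) = Mul(Rational(758581363, 37798), Pow(40682, -1)) = Mul(Rational(758581363, 37798), Rational(1, 40682)) = Rational(758581363, 1537698236)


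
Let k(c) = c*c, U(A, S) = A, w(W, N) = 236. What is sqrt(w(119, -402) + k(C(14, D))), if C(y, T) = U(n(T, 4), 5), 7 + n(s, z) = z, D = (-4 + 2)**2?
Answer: 7*sqrt(5) ≈ 15.652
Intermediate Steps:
D = 4 (D = (-2)**2 = 4)
n(s, z) = -7 + z
C(y, T) = -3 (C(y, T) = -7 + 4 = -3)
k(c) = c**2
sqrt(w(119, -402) + k(C(14, D))) = sqrt(236 + (-3)**2) = sqrt(236 + 9) = sqrt(245) = 7*sqrt(5)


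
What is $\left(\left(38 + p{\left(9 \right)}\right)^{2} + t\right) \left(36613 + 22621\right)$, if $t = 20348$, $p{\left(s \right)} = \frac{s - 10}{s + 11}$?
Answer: $\frac{258120477377}{200} \approx 1.2906 \cdot 10^{9}$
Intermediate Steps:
$p{\left(s \right)} = \frac{-10 + s}{11 + s}$
$\left(\left(38 + p{\left(9 \right)}\right)^{2} + t\right) \left(36613 + 22621\right) = \left(\left(38 + \frac{-10 + 9}{11 + 9}\right)^{2} + 20348\right) \left(36613 + 22621\right) = \left(\left(38 + \frac{1}{20} \left(-1\right)\right)^{2} + 20348\right) 59234 = \left(\left(38 - \frac{1}{20}\right)^{2} + 20348\right) 59234 = \left(\left(\frac{759}{20}\right)^{2} + 20348\right) 59234 = \left(\frac{576081}{400} + 20348\right) 59234 = \frac{8715281}{400} \cdot 59234 = \frac{258120477377}{200}$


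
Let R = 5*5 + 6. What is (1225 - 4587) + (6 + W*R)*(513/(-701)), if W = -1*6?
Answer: -2264422/701 ≈ -3230.3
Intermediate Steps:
R = 31 (R = 25 + 6 = 31)
W = -6
(1225 - 4587) + (6 + W*R)*(513/(-701)) = (1225 - 4587) + (6 - 6*31)*(513/(-701)) = -3362 + (6 - 186)*(513*(-1/701)) = -3362 - 180*(-513/701) = -3362 + 92340/701 = -2264422/701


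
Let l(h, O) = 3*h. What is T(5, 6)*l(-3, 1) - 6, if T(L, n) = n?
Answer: -60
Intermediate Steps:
T(5, 6)*l(-3, 1) - 6 = 6*(3*(-3)) - 6 = 6*(-9) - 6 = -54 - 6 = -60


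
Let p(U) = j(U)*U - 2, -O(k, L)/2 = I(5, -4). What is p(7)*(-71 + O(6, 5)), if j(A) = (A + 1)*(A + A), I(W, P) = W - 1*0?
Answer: -63342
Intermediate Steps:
I(W, P) = W (I(W, P) = W + 0 = W)
j(A) = 2*A*(1 + A) (j(A) = (1 + A)*(2*A) = 2*A*(1 + A))
O(k, L) = -10 (O(k, L) = -2*5 = -10)
p(U) = -2 + 2*U²*(1 + U) (p(U) = (2*U*(1 + U))*U - 2 = 2*U²*(1 + U) - 2 = -2 + 2*U²*(1 + U))
p(7)*(-71 + O(6, 5)) = (-2 + 2*7²*(1 + 7))*(-71 - 10) = (-2 + 2*49*8)*(-81) = (-2 + 784)*(-81) = 782*(-81) = -63342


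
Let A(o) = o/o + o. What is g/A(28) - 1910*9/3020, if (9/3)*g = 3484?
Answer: 902615/26274 ≈ 34.354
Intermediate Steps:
g = 3484/3 (g = (⅓)*3484 = 3484/3 ≈ 1161.3)
A(o) = 1 + o
g/A(28) - 1910*9/3020 = 3484/(3*(1 + 28)) - 1910*9/3020 = (3484/3)/29 - 17190*1/3020 = (3484/3)*(1/29) - 1719/302 = 3484/87 - 1719/302 = 902615/26274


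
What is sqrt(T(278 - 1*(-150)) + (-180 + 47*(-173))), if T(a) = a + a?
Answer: I*sqrt(7455) ≈ 86.342*I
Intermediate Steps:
T(a) = 2*a
sqrt(T(278 - 1*(-150)) + (-180 + 47*(-173))) = sqrt(2*(278 - 1*(-150)) + (-180 + 47*(-173))) = sqrt(2*(278 + 150) + (-180 - 8131)) = sqrt(2*428 - 8311) = sqrt(856 - 8311) = sqrt(-7455) = I*sqrt(7455)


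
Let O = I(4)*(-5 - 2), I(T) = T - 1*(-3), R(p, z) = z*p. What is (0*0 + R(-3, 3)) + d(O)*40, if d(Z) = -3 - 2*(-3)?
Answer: 111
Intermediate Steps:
R(p, z) = p*z
I(T) = 3 + T (I(T) = T + 3 = 3 + T)
O = -49 (O = (3 + 4)*(-5 - 2) = 7*(-7) = -49)
d(Z) = 3 (d(Z) = -3 + 6 = 3)
(0*0 + R(-3, 3)) + d(O)*40 = (0*0 - 3*3) + 3*40 = (0 - 9) + 120 = -9 + 120 = 111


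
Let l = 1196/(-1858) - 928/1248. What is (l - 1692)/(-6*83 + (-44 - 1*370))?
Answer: 61353115/33042672 ≈ 1.8568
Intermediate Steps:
l = -50263/36231 (l = 1196*(-1/1858) - 928*1/1248 = -598/929 - 29/39 = -50263/36231 ≈ -1.3873)
(l - 1692)/(-6*83 + (-44 - 1*370)) = (-50263/36231 - 1692)/(-6*83 + (-44 - 1*370)) = -61353115/(36231*(-498 + (-44 - 370))) = -61353115/(36231*(-498 - 414)) = -61353115/36231/(-912) = -61353115/36231*(-1/912) = 61353115/33042672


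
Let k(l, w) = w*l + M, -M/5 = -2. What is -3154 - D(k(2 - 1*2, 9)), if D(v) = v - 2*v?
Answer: -3144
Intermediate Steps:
M = 10 (M = -5*(-2) = 10)
k(l, w) = 10 + l*w (k(l, w) = w*l + 10 = l*w + 10 = 10 + l*w)
D(v) = -v
-3154 - D(k(2 - 1*2, 9)) = -3154 - (-1)*(10 + (2 - 1*2)*9) = -3154 - (-1)*(10 + (2 - 2)*9) = -3154 - (-1)*(10 + 0*9) = -3154 - (-1)*(10 + 0) = -3154 - (-1)*10 = -3154 - 1*(-10) = -3154 + 10 = -3144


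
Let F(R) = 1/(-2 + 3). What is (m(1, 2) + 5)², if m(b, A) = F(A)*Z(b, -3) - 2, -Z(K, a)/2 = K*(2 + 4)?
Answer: 81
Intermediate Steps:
F(R) = 1 (F(R) = 1/1 = 1)
Z(K, a) = -12*K (Z(K, a) = -2*K*(2 + 4) = -2*K*6 = -12*K)
m(b, A) = -2 - 12*b (m(b, A) = 1*(-12*b) - 2 = -12*b - 2 = -2 - 12*b)
(m(1, 2) + 5)² = ((-2 - 12*1) + 5)² = ((-2 - 12) + 5)² = (-14 + 5)² = (-9)² = 81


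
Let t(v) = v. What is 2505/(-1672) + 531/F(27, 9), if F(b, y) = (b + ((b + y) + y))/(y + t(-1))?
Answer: 96143/1672 ≈ 57.502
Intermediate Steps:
F(b, y) = (2*b + 2*y)/(-1 + y) (F(b, y) = (b + ((b + y) + y))/(y - 1) = (b + (b + 2*y))/(-1 + y) = (2*b + 2*y)/(-1 + y))
2505/(-1672) + 531/F(27, 9) = 2505/(-1672) + 531/((2*(27 + 9)/(-1 + 9))) = 2505*(-1/1672) + 531/((2*36/8)) = -2505/1672 + 531/((2*(⅛)*36)) = -2505/1672 + 531/9 = -2505/1672 + 531*(⅑) = -2505/1672 + 59 = 96143/1672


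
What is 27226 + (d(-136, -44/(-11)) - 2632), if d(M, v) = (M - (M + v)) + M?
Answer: 24454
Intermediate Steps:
d(M, v) = M - v (d(M, v) = (M + (-M - v)) + M = -v + M = M - v)
27226 + (d(-136, -44/(-11)) - 2632) = 27226 + ((-136 - (-44)/(-11)) - 2632) = 27226 + ((-136 - (-44)*(-1)/11) - 2632) = 27226 + ((-136 - 1*4) - 2632) = 27226 + ((-136 - 4) - 2632) = 27226 + (-140 - 2632) = 27226 - 2772 = 24454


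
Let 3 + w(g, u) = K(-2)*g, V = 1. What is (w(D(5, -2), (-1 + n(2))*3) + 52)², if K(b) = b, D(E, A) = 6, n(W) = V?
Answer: 1369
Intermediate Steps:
n(W) = 1
w(g, u) = -3 - 2*g
(w(D(5, -2), (-1 + n(2))*3) + 52)² = ((-3 - 2*6) + 52)² = ((-3 - 12) + 52)² = (-15 + 52)² = 37² = 1369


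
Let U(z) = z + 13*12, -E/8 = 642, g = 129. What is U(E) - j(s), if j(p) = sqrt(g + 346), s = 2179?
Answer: -4980 - 5*sqrt(19) ≈ -5001.8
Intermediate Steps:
E = -5136 (E = -8*642 = -5136)
j(p) = 5*sqrt(19) (j(p) = sqrt(129 + 346) = sqrt(475) = 5*sqrt(19))
U(z) = 156 + z (U(z) = z + 156 = 156 + z)
U(E) - j(s) = (156 - 5136) - 5*sqrt(19) = -4980 - 5*sqrt(19)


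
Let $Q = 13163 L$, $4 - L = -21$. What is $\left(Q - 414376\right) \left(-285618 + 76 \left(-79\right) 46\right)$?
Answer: $47922272402$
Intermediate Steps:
$L = 25$ ($L = 4 - -21 = 4 + 21 = 25$)
$Q = 329075$ ($Q = 13163 \cdot 25 = 329075$)
$\left(Q - 414376\right) \left(-285618 + 76 \left(-79\right) 46\right) = \left(329075 - 414376\right) \left(-285618 + 76 \left(-79\right) 46\right) = - 85301 \left(-285618 - 276184\right) = \left(-85301\right) \left(-561802\right) = 47922272402$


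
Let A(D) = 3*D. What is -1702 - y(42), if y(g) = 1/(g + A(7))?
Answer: -107227/63 ≈ -1702.0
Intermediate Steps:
y(g) = 1/(21 + g) (y(g) = 1/(g + 3*7) = 1/(g + 21) = 1/(21 + g))
-1702 - y(42) = -1702 - 1/(21 + 42) = -1702 - 1/63 = -107227/63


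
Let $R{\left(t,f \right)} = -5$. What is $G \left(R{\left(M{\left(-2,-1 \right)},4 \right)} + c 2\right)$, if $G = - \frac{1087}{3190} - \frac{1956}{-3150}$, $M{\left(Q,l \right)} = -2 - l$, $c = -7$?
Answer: $- \frac{1783207}{334950} \approx -5.3238$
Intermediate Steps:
$G = \frac{93853}{334950}$ ($G = \left(-1087\right) \frac{1}{3190} - - \frac{326}{525} = - \frac{1087}{3190} + \frac{326}{525} = \frac{93853}{334950} \approx 0.2802$)
$G \left(R{\left(M{\left(-2,-1 \right)},4 \right)} + c 2\right) = \frac{93853 \left(-5 - 14\right)}{334950} = \frac{93853}{334950} \left(-19\right) = - \frac{1783207}{334950}$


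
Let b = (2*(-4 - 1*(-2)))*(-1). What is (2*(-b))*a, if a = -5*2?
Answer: 80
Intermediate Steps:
b = 4 (b = (2*(-4 + 2))*(-1) = (2*(-2))*(-1) = -4*(-1) = 4)
a = -10
(2*(-b))*a = (2*(-1*4))*(-10) = (2*(-4))*(-10) = -8*(-10) = 80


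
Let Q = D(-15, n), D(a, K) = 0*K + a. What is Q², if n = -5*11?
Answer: 225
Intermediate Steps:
n = -55
D(a, K) = a (D(a, K) = 0 + a = a)
Q = -15
Q² = (-15)² = 225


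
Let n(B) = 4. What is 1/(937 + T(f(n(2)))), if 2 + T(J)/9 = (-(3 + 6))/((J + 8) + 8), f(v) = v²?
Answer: 32/29327 ≈ 0.0010911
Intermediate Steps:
T(J) = -18 - 81/(16 + J) (T(J) = -18 + 9*((-(3 + 6))/((J + 8) + 8)) = -18 + 9*((-1*9)/((8 + J) + 8)) = -18 + 9*(-9/(16 + J)) = -18 - 81/(16 + J))
1/(937 + T(f(n(2)))) = 1/(937 + 9*(-41 - 2*4²)/(16 + 4²)) = 1/(937 + 9*(-41 - 2*16)/(16 + 16)) = 1/(937 + 9*(-41 - 32)/32) = 1/(937 + 9*(1/32)*(-73)) = 1/(937 - 657/32) = 1/(29327/32) = 32/29327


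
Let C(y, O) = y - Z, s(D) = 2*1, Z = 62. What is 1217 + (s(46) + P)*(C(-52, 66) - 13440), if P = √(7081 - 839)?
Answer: -25891 - 13554*√6242 ≈ -1.0967e+6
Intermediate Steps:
P = √6242 ≈ 79.006
s(D) = 2
C(y, O) = -62 + y (C(y, O) = y - 1*62 = y - 62 = -62 + y)
1217 + (s(46) + P)*(C(-52, 66) - 13440) = 1217 + (2 + √6242)*((-62 - 52) - 13440) = 1217 + (2 + √6242)*(-114 - 13440) = 1217 + (2 + √6242)*(-13554) = 1217 + (-27108 - 13554*√6242) = -25891 - 13554*√6242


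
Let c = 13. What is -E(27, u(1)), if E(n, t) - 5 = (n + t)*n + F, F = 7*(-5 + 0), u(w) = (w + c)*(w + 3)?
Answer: -2211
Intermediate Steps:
u(w) = (3 + w)*(13 + w) (u(w) = (w + 13)*(w + 3) = (13 + w)*(3 + w) = (3 + w)*(13 + w))
F = -35 (F = 7*(-5) = -35)
E(n, t) = -30 + n*(n + t) (E(n, t) = 5 + ((n + t)*n - 35) = 5 + (n*(n + t) - 35) = 5 + (-35 + n*(n + t)) = -30 + n*(n + t))
-E(27, u(1)) = -(-30 + 27**2 + 27*(39 + 1**2 + 16*1)) = -(-30 + 729 + 27*(39 + 1 + 16)) = -(-30 + 729 + 27*56) = -(-30 + 729 + 1512) = -1*2211 = -2211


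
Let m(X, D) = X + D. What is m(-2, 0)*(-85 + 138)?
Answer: -106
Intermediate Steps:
m(X, D) = D + X
m(-2, 0)*(-85 + 138) = (0 - 2)*(-85 + 138) = -2*53 = -106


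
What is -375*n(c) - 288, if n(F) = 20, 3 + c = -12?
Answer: -7788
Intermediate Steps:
c = -15 (c = -3 - 12 = -15)
-375*n(c) - 288 = -375*20 - 288 = -7500 - 288 = -7788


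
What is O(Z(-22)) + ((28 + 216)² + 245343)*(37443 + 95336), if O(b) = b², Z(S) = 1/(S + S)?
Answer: 78372239642577/1936 ≈ 4.0482e+10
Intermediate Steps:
Z(S) = 1/(2*S)
O(Z(-22)) + ((28 + 216)² + 245343)*(37443 + 95336) = ((½)/(-22))² + ((28 + 216)² + 245343)*(37443 + 95336) = ((½)*(-1/22))² + (244² + 245343)*132779 = (-1/44)² + (59536 + 245343)*132779 = 1/1936 + 304879*132779 = 1/1936 + 40481528741 = 78372239642577/1936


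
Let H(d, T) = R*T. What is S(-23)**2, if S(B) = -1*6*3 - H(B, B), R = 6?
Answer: 14400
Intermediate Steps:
H(d, T) = 6*T
S(B) = -18 - 6*B (S(B) = -1*6*3 - 6*B = -6*3 - 6*B = -18 - 6*B)
S(-23)**2 = (-18 - 6*(-23))**2 = (-18 + 138)**2 = 120**2 = 14400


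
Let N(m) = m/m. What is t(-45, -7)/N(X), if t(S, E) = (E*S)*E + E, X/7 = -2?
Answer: -2212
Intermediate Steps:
X = -14 (X = 7*(-2) = -14)
t(S, E) = E + S*E**2 (t(S, E) = S*E**2 + E = E + S*E**2)
N(m) = 1
t(-45, -7)/N(X) = -7*(1 - 7*(-45))/1 = -7*(1 + 315)*1 = -7*316*1 = -2212*1 = -2212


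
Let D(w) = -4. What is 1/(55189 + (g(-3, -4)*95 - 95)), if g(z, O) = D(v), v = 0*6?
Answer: 1/54714 ≈ 1.8277e-5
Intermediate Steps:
v = 0
g(z, O) = -4
1/(55189 + (g(-3, -4)*95 - 95)) = 1/(55189 + (-4*95 - 95)) = 1/(55189 + (-380 - 95)) = 1/(55189 - 475) = 1/54714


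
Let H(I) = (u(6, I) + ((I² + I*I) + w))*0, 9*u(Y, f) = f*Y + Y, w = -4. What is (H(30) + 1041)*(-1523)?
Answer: -1585443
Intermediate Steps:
u(Y, f) = Y/9 + Y*f/9 (u(Y, f) = (f*Y + Y)/9 = (Y*f + Y)/9 = (Y + Y*f)/9 = Y/9 + Y*f/9)
H(I) = 0 (H(I) = ((⅑)*6*(1 + I) + ((I² + I*I) - 4))*0 = ((⅔ + 2*I/3) + ((I² + I²) - 4))*0 = ((⅔ + 2*I/3) + (2*I² - 4))*0 = ((⅔ + 2*I/3) + (-4 + 2*I²))*0 = (-10/3 + 2*I² + 2*I/3)*0 = 0)
(H(30) + 1041)*(-1523) = (0 + 1041)*(-1523) = 1041*(-1523) = -1585443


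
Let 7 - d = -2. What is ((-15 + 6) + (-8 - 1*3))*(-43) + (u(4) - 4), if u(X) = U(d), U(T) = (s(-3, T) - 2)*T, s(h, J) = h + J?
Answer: 892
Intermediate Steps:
s(h, J) = J + h
d = 9 (d = 7 - 1*(-2) = 7 + 2 = 9)
U(T) = T*(-5 + T) (U(T) = ((T - 3) - 2)*T = ((-3 + T) - 2)*T = (-5 + T)*T = T*(-5 + T))
u(X) = 36 (u(X) = 9*(-5 + 9) = 9*4 = 36)
((-15 + 6) + (-8 - 1*3))*(-43) + (u(4) - 4) = ((-15 + 6) + (-8 - 1*3))*(-43) + (36 - 4) = (-9 + (-8 - 3))*(-43) + 32 = (-9 - 11)*(-43) + 32 = -20*(-43) + 32 = 860 + 32 = 892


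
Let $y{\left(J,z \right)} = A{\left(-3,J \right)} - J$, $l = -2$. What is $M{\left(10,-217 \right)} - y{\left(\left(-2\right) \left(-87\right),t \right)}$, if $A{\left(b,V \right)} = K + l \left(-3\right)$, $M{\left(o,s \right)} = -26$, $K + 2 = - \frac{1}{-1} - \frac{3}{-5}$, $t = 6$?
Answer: $\frac{712}{5} \approx 142.4$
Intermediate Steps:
$K = - \frac{2}{5}$ ($K = -2 - \left(-1 - \frac{3}{5}\right) = -2 - - \frac{8}{5} = -2 + \left(1 + \frac{3}{5}\right) = -2 + \frac{8}{5} = - \frac{2}{5} \approx -0.4$)
$A{\left(b,V \right)} = \frac{28}{5}$ ($A{\left(b,V \right)} = - \frac{2}{5} - -6 = - \frac{2}{5} + 6 = \frac{28}{5}$)
$y{\left(J,z \right)} = \frac{28}{5} - J$
$M{\left(10,-217 \right)} - y{\left(\left(-2\right) \left(-87\right),t \right)} = -26 - \left(\frac{28}{5} - \left(-2\right) \left(-87\right)\right) = -26 - \left(\frac{28}{5} - 174\right) = -26 - - \frac{842}{5} = -26 + \frac{842}{5} = \frac{712}{5}$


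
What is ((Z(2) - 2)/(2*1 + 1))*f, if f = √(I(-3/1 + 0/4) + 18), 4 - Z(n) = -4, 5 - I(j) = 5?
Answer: 6*√2 ≈ 8.4853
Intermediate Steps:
I(j) = 0 (I(j) = 5 - 1*5 = 5 - 5 = 0)
Z(n) = 8 (Z(n) = 4 - 1*(-4) = 4 + 4 = 8)
f = 3*√2 (f = √(0 + 18) = √18 = 3*√2 ≈ 4.2426)
((Z(2) - 2)/(2*1 + 1))*f = ((8 - 2)/(2*1 + 1))*(3*√2) = (6/(2 + 1))*(3*√2) = (6/3)*(3*√2) = (6*(⅓))*(3*√2) = 2*(3*√2) = 6*√2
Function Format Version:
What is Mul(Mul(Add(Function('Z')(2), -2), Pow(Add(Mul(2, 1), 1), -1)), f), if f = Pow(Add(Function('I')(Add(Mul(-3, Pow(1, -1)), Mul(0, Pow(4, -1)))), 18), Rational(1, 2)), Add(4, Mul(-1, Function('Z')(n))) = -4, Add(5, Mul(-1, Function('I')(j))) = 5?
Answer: Mul(6, Pow(2, Rational(1, 2))) ≈ 8.4853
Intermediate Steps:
Function('I')(j) = 0 (Function('I')(j) = Add(5, Mul(-1, 5)) = Add(5, -5) = 0)
Function('Z')(n) = 8 (Function('Z')(n) = Add(4, Mul(-1, -4)) = Add(4, 4) = 8)
f = Mul(3, Pow(2, Rational(1, 2))) (f = Pow(Add(0, 18), Rational(1, 2)) = Pow(18, Rational(1, 2)) = Mul(3, Pow(2, Rational(1, 2))) ≈ 4.2426)
Mul(Mul(Add(Function('Z')(2), -2), Pow(Add(Mul(2, 1), 1), -1)), f) = Mul(Mul(Add(8, -2), Pow(Add(Mul(2, 1), 1), -1)), Mul(3, Pow(2, Rational(1, 2)))) = Mul(Mul(6, Pow(Add(2, 1), -1)), Mul(3, Pow(2, Rational(1, 2)))) = Mul(Mul(6, Pow(3, -1)), Mul(3, Pow(2, Rational(1, 2)))) = Mul(Mul(6, Rational(1, 3)), Mul(3, Pow(2, Rational(1, 2)))) = Mul(2, Mul(3, Pow(2, Rational(1, 2)))) = Mul(6, Pow(2, Rational(1, 2)))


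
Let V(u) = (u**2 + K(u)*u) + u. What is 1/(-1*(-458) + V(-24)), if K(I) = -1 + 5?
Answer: 1/914 ≈ 0.0010941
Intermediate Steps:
K(I) = 4
V(u) = u**2 + 5*u (V(u) = (u**2 + 4*u) + u = u**2 + 5*u)
1/(-1*(-458) + V(-24)) = 1/(-1*(-458) - 24*(5 - 24)) = 1/(458 - 24*(-19)) = 1/(458 + 456) = 1/914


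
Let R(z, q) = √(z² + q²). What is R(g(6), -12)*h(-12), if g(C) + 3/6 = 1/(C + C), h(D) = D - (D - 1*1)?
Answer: √20761/12 ≈ 12.007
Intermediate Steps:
h(D) = 1 (h(D) = D - (D - 1) = D - (-1 + D) = D + (1 - D) = 1)
g(C) = -½ + 1/(2*C) (g(C) = -½ + 1/(C + C) = -½ + 1/(2*C))
R(z, q) = √(q² + z²)
R(g(6), -12)*h(-12) = √((-12)² + ((½)*(1 - 1*6)/6)²)*1 = √(144 + ((½)*(⅙)*(1 - 6))²)*1 = √(144 + ((½)*(⅙)*(-5))²)*1 = √(144 + (-5/12)²)*1 = √(144 + 25/144)*1 = √(20761/144)*1 = (√20761/12)*1 = √20761/12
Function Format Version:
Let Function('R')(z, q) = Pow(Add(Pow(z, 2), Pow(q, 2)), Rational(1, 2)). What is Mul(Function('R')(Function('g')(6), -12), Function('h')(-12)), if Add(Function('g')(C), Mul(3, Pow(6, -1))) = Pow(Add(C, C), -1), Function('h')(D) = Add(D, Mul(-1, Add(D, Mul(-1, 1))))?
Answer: Mul(Rational(1, 12), Pow(20761, Rational(1, 2))) ≈ 12.007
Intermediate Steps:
Function('h')(D) = 1 (Function('h')(D) = Add(D, Mul(-1, Add(D, -1))) = Add(D, Mul(-1, Add(-1, D))) = Add(D, Add(1, Mul(-1, D))) = 1)
Function('g')(C) = Add(Rational(-1, 2), Mul(Rational(1, 2), Pow(C, -1))) (Function('g')(C) = Add(Rational(-1, 2), Pow(Add(C, C), -1)) = Add(Rational(-1, 2), Pow(Mul(2, C), -1)) = Add(Rational(-1, 2), Mul(Rational(1, 2), Pow(C, -1))))
Function('R')(z, q) = Pow(Add(Pow(q, 2), Pow(z, 2)), Rational(1, 2))
Mul(Function('R')(Function('g')(6), -12), Function('h')(-12)) = Mul(Pow(Add(Pow(-12, 2), Pow(Mul(Rational(1, 2), Pow(6, -1), Add(1, Mul(-1, 6))), 2)), Rational(1, 2)), 1) = Mul(Pow(Add(144, Pow(Mul(Rational(1, 2), Rational(1, 6), Add(1, -6)), 2)), Rational(1, 2)), 1) = Mul(Pow(Add(144, Pow(Mul(Rational(1, 2), Rational(1, 6), -5), 2)), Rational(1, 2)), 1) = Mul(Pow(Add(144, Pow(Rational(-5, 12), 2)), Rational(1, 2)), 1) = Mul(Pow(Add(144, Rational(25, 144)), Rational(1, 2)), 1) = Mul(Pow(Rational(20761, 144), Rational(1, 2)), 1) = Mul(Mul(Rational(1, 12), Pow(20761, Rational(1, 2))), 1) = Mul(Rational(1, 12), Pow(20761, Rational(1, 2)))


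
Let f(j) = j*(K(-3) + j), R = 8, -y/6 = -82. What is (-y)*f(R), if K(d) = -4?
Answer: -15744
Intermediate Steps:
y = 492 (y = -6*(-82) = 492)
f(j) = j*(-4 + j)
(-y)*f(R) = (-1*492)*(8*(-4 + 8)) = -3936*4 = -492*32 = -15744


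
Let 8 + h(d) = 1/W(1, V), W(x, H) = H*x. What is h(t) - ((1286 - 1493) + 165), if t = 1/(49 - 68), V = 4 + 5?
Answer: 307/9 ≈ 34.111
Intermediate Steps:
V = 9
t = -1/19 (t = 1/(-19) = -1/19 ≈ -0.052632)
h(d) = -71/9 (h(d) = -8 + 1/(9*1) = -8 + 1/9 = -8 + ⅑ = -71/9)
h(t) - ((1286 - 1493) + 165) = -71/9 - ((1286 - 1493) + 165) = -71/9 - (-207 + 165) = -71/9 - 1*(-42) = -71/9 + 42 = 307/9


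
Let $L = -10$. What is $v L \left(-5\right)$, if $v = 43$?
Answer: $2150$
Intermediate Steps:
$v L \left(-5\right) = 43 \left(-10\right) \left(-5\right) = \left(-430\right) \left(-5\right) = 2150$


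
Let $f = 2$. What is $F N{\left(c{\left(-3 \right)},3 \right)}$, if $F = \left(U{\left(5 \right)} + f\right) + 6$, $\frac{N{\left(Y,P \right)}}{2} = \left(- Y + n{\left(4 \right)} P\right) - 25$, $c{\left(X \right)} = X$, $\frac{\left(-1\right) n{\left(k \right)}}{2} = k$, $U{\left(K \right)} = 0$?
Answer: $-736$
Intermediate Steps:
$n{\left(k \right)} = - 2 k$
$N{\left(Y,P \right)} = -50 - 16 P - 2 Y$ ($N{\left(Y,P \right)} = 2 \left(\left(- Y + \left(-2\right) 4 P\right) - 25\right) = 2 \left(\left(- Y - 8 P\right) - 25\right) = 2 \left(-25 - Y - 8 P\right) = -50 - 16 P - 2 Y$)
$F = 8$ ($F = \left(0 + 2\right) + 6 = 2 + 6 = 8$)
$F N{\left(c{\left(-3 \right)},3 \right)} = 8 \left(-50 - 48 - -6\right) = 8 \left(-50 - 48 + 6\right) = 8 \left(-92\right) = -736$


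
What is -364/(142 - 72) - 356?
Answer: -1806/5 ≈ -361.20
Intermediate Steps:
-364/(142 - 72) - 356 = -364/70 - 356 = -364*1/70 - 356 = -26/5 - 356 = -1806/5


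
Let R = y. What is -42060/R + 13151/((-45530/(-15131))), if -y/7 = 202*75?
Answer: 140697127779/32189710 ≈ 4370.9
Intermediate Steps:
y = -106050 (y = -1414*75 = -7*15150 = -106050)
R = -106050
-42060/R + 13151/((-45530/(-15131))) = -42060/(-106050) + 13151/((-45530/(-15131))) = -42060*(-1/106050) + 13151/((-45530*(-1/15131))) = 1402/3535 + 13151/(45530/15131) = 1402/3535 + 13151*(15131/45530) = 1402/3535 + 198987781/45530 = 140697127779/32189710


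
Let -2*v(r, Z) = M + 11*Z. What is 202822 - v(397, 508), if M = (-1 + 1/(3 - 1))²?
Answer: 1644929/8 ≈ 2.0562e+5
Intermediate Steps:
M = ¼ (M = (-1 + 1/2)² = (-1 + ½)² = (-½)² = ¼ ≈ 0.25000)
v(r, Z) = -⅛ - 11*Z/2 (v(r, Z) = -(¼ + 11*Z)/2 = -⅛ - 11*Z/2)
202822 - v(397, 508) = 202822 - (-⅛ - 11/2*508) = 202822 - (-⅛ - 2794) = 202822 - 1*(-22353/8) = 202822 + 22353/8 = 1644929/8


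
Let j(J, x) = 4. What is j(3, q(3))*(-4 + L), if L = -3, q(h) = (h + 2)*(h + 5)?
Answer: -28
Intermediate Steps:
q(h) = (2 + h)*(5 + h)
j(3, q(3))*(-4 + L) = 4*(-4 - 3) = 4*(-7) = -28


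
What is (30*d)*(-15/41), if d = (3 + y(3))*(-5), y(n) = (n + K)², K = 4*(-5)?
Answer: 657000/41 ≈ 16024.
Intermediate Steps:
K = -20
y(n) = (-20 + n)² (y(n) = (n - 20)² = (-20 + n)²)
d = -1460 (d = (3 + (-20 + 3)²)*(-5) = (3 + (-17)²)*(-5) = (3 + 289)*(-5) = 292*(-5) = -1460)
(30*d)*(-15/41) = (30*(-1460))*(-15/41) = -(-657000)/41 = -43800*(-15/41) = 657000/41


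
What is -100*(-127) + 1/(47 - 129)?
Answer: 1041399/82 ≈ 12700.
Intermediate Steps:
-100*(-127) + 1/(47 - 129) = 12700 + 1/(-82) = 12700 - 1/82 = 1041399/82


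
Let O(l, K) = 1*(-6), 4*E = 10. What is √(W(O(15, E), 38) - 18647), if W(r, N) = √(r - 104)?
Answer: √(-18647 + I*√110) ≈ 0.0384 + 136.55*I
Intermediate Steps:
E = 5/2 (E = (¼)*10 = 5/2 ≈ 2.5000)
O(l, K) = -6
W(r, N) = √(-104 + r)
√(W(O(15, E), 38) - 18647) = √(√(-104 - 6) - 18647) = √(√(-110) - 18647) = √(I*√110 - 18647) = √(-18647 + I*√110)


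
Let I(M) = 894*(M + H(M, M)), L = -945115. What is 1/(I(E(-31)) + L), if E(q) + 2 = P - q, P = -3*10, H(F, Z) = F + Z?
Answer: -1/947797 ≈ -1.0551e-6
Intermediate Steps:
P = -30
E(q) = -32 - q (E(q) = -2 + (-30 - q) = -32 - q)
I(M) = 2682*M (I(M) = 894*(M + (M + M)) = 894*(M + 2*M) = 894*(3*M) = 2682*M)
1/(I(E(-31)) + L) = 1/(2682*(-32 - 1*(-31)) - 945115) = 1/(2682*(-32 + 31) - 945115) = 1/(2682*(-1) - 945115) = 1/(-2682 - 945115) = 1/(-947797) = -1/947797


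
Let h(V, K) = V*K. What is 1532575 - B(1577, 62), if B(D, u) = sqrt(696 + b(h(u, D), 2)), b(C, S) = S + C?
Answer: 1532575 - 2*sqrt(24618) ≈ 1.5323e+6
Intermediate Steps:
h(V, K) = K*V
b(C, S) = C + S
B(D, u) = sqrt(698 + D*u) (B(D, u) = sqrt(696 + (D*u + 2)) = sqrt(696 + (2 + D*u)) = sqrt(698 + D*u))
1532575 - B(1577, 62) = 1532575 - sqrt(698 + 1577*62) = 1532575 - sqrt(698 + 97774) = 1532575 - sqrt(98472) = 1532575 - 2*sqrt(24618)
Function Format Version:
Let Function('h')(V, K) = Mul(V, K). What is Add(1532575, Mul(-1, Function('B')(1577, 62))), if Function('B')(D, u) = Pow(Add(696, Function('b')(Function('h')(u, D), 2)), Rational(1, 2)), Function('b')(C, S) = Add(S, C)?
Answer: Add(1532575, Mul(-2, Pow(24618, Rational(1, 2)))) ≈ 1.5323e+6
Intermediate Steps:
Function('h')(V, K) = Mul(K, V)
Function('b')(C, S) = Add(C, S)
Function('B')(D, u) = Pow(Add(698, Mul(D, u)), Rational(1, 2)) (Function('B')(D, u) = Pow(Add(696, Add(Mul(D, u), 2)), Rational(1, 2)) = Pow(Add(696, Add(2, Mul(D, u))), Rational(1, 2)) = Pow(Add(698, Mul(D, u)), Rational(1, 2)))
Add(1532575, Mul(-1, Function('B')(1577, 62))) = Add(1532575, Mul(-1, Pow(Add(698, Mul(1577, 62)), Rational(1, 2)))) = Add(1532575, Mul(-1, Pow(Add(698, 97774), Rational(1, 2)))) = Add(1532575, Mul(-1, Pow(98472, Rational(1, 2)))) = Add(1532575, Mul(-1, Mul(2, Pow(24618, Rational(1, 2))))) = Add(1532575, Mul(-2, Pow(24618, Rational(1, 2))))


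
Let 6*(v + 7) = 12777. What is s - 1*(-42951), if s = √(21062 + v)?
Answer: 42951 + √92738/2 ≈ 43103.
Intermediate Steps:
v = 4245/2 (v = -7 + (⅙)*12777 = -7 + 4259/2 = 4245/2 ≈ 2122.5)
s = √92738/2 (s = √(21062 + 4245/2) = √(46369/2) = √92738/2 ≈ 152.26)
s - 1*(-42951) = √92738/2 - 1*(-42951) = √92738/2 + 42951 = 42951 + √92738/2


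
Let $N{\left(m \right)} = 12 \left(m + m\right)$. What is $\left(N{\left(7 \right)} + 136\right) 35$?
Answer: $10640$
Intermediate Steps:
$N{\left(m \right)} = 24 m$ ($N{\left(m \right)} = 12 \cdot 2 m = 24 m$)
$\left(N{\left(7 \right)} + 136\right) 35 = \left(24 \cdot 7 + 136\right) 35 = \left(168 + 136\right) 35 = 304 \cdot 35 = 10640$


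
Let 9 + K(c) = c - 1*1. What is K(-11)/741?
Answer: -7/247 ≈ -0.028340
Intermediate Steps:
K(c) = -10 + c (K(c) = -9 + (c - 1*1) = -9 + (c - 1) = -9 + (-1 + c) = -10 + c)
K(-11)/741 = (-10 - 11)/741 = -21*1/741 = -7/247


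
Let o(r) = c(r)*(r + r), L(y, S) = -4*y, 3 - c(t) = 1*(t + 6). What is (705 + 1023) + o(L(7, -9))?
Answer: 328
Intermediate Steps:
c(t) = -3 - t (c(t) = 3 - (t + 6) = 3 - (6 + t) = 3 + (-6 - t) = -3 - t)
o(r) = 2*r*(-3 - r) (o(r) = (-3 - r)*(r + r) = (-3 - r)*(2*r) = 2*r*(-3 - r))
(705 + 1023) + o(L(7, -9)) = (705 + 1023) - 2*(-4*7)*(3 - 4*7) = 1728 - 2*(-28)*(3 - 28) = 1728 - 2*(-28)*(-25) = 1728 - 1400 = 328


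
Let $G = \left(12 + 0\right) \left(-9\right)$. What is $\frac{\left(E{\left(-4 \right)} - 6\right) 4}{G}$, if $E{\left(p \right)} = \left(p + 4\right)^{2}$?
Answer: $\frac{2}{9} \approx 0.22222$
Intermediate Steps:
$E{\left(p \right)} = \left(4 + p\right)^{2}$
$G = -108$ ($G = 12 \left(-9\right) = -108$)
$\frac{\left(E{\left(-4 \right)} - 6\right) 4}{G} = \frac{\left(\left(4 - 4\right)^{2} - 6\right) 4}{-108} = \left(0^{2} - 6\right) 4 \left(- \frac{1}{108}\right) = \left(0 - 6\right) 4 \left(- \frac{1}{108}\right) = \left(-6\right) 4 \left(- \frac{1}{108}\right) = \left(-24\right) \left(- \frac{1}{108}\right) = \frac{2}{9}$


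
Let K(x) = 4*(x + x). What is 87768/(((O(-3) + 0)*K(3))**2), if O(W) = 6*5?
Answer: 1219/7200 ≈ 0.16931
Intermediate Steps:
O(W) = 30
K(x) = 8*x (K(x) = 4*(2*x) = 8*x)
87768/(((O(-3) + 0)*K(3))**2) = 87768/(((30 + 0)*(8*3))**2) = 87768/((30*24)**2) = 87768/(720**2) = 87768/518400 = 87768*(1/518400) = 1219/7200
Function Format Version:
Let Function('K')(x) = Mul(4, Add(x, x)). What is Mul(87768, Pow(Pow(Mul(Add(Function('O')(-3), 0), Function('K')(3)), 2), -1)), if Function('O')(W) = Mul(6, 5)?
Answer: Rational(1219, 7200) ≈ 0.16931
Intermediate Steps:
Function('O')(W) = 30
Function('K')(x) = Mul(8, x) (Function('K')(x) = Mul(4, Mul(2, x)) = Mul(8, x))
Mul(87768, Pow(Pow(Mul(Add(Function('O')(-3), 0), Function('K')(3)), 2), -1)) = Mul(87768, Pow(Pow(Mul(Add(30, 0), Mul(8, 3)), 2), -1)) = Mul(87768, Pow(Pow(Mul(30, 24), 2), -1)) = Mul(87768, Pow(Pow(720, 2), -1)) = Mul(87768, Pow(518400, -1)) = Mul(87768, Rational(1, 518400)) = Rational(1219, 7200)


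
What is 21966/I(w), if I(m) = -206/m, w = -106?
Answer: 1164198/103 ≈ 11303.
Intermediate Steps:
21966/I(w) = 21966/((-206/(-106))) = 21966/((-206*(-1/106))) = 21966/(103/53) = 21966*(53/103) = 1164198/103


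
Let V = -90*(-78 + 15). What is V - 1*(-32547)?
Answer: 38217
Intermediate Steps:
V = 5670 (V = -90*(-63) = 5670)
V - 1*(-32547) = 5670 - 1*(-32547) = 5670 + 32547 = 38217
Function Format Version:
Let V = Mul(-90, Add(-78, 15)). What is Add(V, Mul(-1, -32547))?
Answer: 38217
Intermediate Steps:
V = 5670 (V = Mul(-90, -63) = 5670)
Add(V, Mul(-1, -32547)) = Add(5670, Mul(-1, -32547)) = Add(5670, 32547) = 38217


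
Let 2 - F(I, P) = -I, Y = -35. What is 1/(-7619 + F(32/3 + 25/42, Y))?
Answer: -42/319441 ≈ -0.00013148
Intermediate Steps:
F(I, P) = 2 + I (F(I, P) = 2 - (-1)*I = 2 + I)
1/(-7619 + F(32/3 + 25/42, Y)) = 1/(-7619 + (2 + (32/3 + 25/42))) = 1/(-7619 + (2 + 473/42)) = 1/(-7619 + 557/42) = 1/(-319441/42) = -42/319441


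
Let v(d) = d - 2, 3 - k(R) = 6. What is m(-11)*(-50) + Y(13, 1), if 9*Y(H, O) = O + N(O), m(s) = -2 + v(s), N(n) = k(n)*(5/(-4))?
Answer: 27019/36 ≈ 750.53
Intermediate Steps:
k(R) = -3 (k(R) = 3 - 1*6 = 3 - 6 = -3)
v(d) = -2 + d
N(n) = 15/4 (N(n) = -15/(-4) = -15*(-1)/4 = -3*(-5/4) = 15/4)
m(s) = -4 + s (m(s) = -2 + (-2 + s) = -4 + s)
Y(H, O) = 5/12 + O/9 (Y(H, O) = (O + 15/4)/9 = (15/4 + O)/9 = 5/12 + O/9)
m(-11)*(-50) + Y(13, 1) = (-4 - 11)*(-50) + (5/12 + (⅑)*1) = -15*(-50) + (5/12 + ⅑) = 750 + 19/36 = 27019/36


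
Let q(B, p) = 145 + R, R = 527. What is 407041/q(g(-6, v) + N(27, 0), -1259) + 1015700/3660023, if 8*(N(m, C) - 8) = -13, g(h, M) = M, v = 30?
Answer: 1490461972343/2459535456 ≈ 605.99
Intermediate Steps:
N(m, C) = 51/8 (N(m, C) = 8 + (1/8)*(-13) = 8 - 13/8 = 51/8)
q(B, p) = 672 (q(B, p) = 145 + 527 = 672)
407041/q(g(-6, v) + N(27, 0), -1259) + 1015700/3660023 = 407041/672 + 1015700/3660023 = 1490461972343/2459535456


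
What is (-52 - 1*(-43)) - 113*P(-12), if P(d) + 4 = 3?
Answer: 104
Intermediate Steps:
P(d) = -1 (P(d) = -4 + 3 = -1)
(-52 - 1*(-43)) - 113*P(-12) = (-52 - 1*(-43)) - 113*(-1) = (-52 + 43) + 113 = -9 + 113 = 104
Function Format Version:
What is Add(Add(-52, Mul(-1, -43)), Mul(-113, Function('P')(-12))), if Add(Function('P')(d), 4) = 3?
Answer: 104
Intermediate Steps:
Function('P')(d) = -1 (Function('P')(d) = Add(-4, 3) = -1)
Add(Add(-52, Mul(-1, -43)), Mul(-113, Function('P')(-12))) = Add(Add(-52, Mul(-1, -43)), Mul(-113, -1)) = Add(Add(-52, 43), 113) = Add(-9, 113) = 104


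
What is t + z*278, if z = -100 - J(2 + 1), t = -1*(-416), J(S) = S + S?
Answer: -29052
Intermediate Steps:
J(S) = 2*S
t = 416
z = -106 (z = -100 - 2*(2 + 1) = -100 - 2*3 = -100 - 1*6 = -100 - 6 = -106)
t + z*278 = 416 - 106*278 = 416 - 29468 = -29052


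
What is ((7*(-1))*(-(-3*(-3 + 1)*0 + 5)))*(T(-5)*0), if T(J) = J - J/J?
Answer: 0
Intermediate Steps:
T(J) = -1 + J (T(J) = J - 1*1 = J - 1 = -1 + J)
((7*(-1))*(-(-3*(-3 + 1)*0 + 5)))*(T(-5)*0) = ((7*(-1))*(-(-3*(-3 + 1)*0 + 5)))*((-1 - 5)*0) = (-(-7)*(-(-6)*0 + 5))*(-6*0) = -(-7)*(-3*0 + 5)*0 = -(-7)*(0 + 5)*0 = -(-7)*5*0 = -7*(-5)*0 = 35*0 = 0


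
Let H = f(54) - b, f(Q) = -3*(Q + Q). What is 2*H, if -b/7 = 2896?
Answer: 39896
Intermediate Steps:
b = -20272 (b = -7*2896 = -20272)
f(Q) = -6*Q
H = 19948 (H = -6*54 - 1*(-20272) = -324 + 20272 = 19948)
2*H = 2*19948 = 39896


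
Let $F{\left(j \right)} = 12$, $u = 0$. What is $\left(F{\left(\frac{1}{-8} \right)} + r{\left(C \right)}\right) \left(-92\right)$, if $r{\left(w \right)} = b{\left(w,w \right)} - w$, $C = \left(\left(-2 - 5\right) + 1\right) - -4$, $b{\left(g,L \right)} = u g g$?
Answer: $-1288$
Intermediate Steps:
$b{\left(g,L \right)} = 0$ ($b{\left(g,L \right)} = 0 g g = 0 g = 0$)
$C = -2$ ($C = \left(-7 + 1\right) + 4 = -6 + 4 = -2$)
$r{\left(w \right)} = - w$ ($r{\left(w \right)} = 0 - w = - w$)
$\left(F{\left(\frac{1}{-8} \right)} + r{\left(C \right)}\right) \left(-92\right) = \left(12 - -2\right) \left(-92\right) = \left(12 + 2\right) \left(-92\right) = 14 \left(-92\right) = -1288$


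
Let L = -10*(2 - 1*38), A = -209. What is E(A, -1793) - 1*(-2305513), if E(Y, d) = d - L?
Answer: 2303360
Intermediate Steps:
L = 360 (L = -10*(2 - 38) = -10*(-36) = 360)
E(Y, d) = -360 + d (E(Y, d) = d - 1*360 = d - 360 = -360 + d)
E(A, -1793) - 1*(-2305513) = (-360 - 1793) - 1*(-2305513) = -2153 + 2305513 = 2303360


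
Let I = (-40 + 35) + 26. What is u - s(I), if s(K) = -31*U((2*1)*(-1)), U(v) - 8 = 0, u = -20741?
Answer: -20493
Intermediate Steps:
U(v) = 8 (U(v) = 8 + 0 = 8)
I = 21 (I = -5 + 26 = 21)
s(K) = -248 (s(K) = -31*8 = -248)
u - s(I) = -20741 - 1*(-248) = -20741 + 248 = -20493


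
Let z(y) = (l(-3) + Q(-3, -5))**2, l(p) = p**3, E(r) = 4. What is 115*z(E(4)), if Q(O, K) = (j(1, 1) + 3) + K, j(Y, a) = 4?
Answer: 71875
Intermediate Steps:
Q(O, K) = 7 + K (Q(O, K) = (4 + 3) + K = 7 + K)
z(y) = 625 (z(y) = ((-3)**3 + (7 - 5))**2 = (-27 + 2)**2 = (-25)**2 = 625)
115*z(E(4)) = 115*625 = 71875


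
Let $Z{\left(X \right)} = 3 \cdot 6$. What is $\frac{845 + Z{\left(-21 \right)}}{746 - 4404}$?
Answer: $- \frac{863}{3658} \approx -0.23592$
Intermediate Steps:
$Z{\left(X \right)} = 18$
$\frac{845 + Z{\left(-21 \right)}}{746 - 4404} = \frac{845 + 18}{746 - 4404} = \frac{863}{-3658} = 863 \left(- \frac{1}{3658}\right) = - \frac{863}{3658}$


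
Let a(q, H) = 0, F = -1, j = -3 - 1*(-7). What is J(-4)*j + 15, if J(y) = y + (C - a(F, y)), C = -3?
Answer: -13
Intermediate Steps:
j = 4 (j = -3 + 7 = 4)
J(y) = -3 + y (J(y) = y + (-3 - 1*0) = y + (-3 + 0) = y - 3 = -3 + y)
J(-4)*j + 15 = (-3 - 4)*4 + 15 = -7*4 + 15 = -28 + 15 = -13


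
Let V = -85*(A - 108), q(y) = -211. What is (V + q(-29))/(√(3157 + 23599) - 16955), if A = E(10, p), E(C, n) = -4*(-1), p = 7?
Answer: -146304695/287445269 - 17258*√6689/287445269 ≈ -0.51389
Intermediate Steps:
E(C, n) = 4
A = 4
V = 8840 (V = -85*(4 - 108) = -85*(-104) = 8840)
(V + q(-29))/(√(3157 + 23599) - 16955) = (8840 - 211)/(√(3157 + 23599) - 16955) = 8629/(√26756 - 16955) = 8629/(2*√6689 - 16955) = 8629/(-16955 + 2*√6689)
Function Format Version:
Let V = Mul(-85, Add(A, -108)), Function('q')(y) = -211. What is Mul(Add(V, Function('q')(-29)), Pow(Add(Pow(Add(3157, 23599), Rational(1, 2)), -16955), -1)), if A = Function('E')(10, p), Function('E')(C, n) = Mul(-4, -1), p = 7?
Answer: Add(Rational(-146304695, 287445269), Mul(Rational(-17258, 287445269), Pow(6689, Rational(1, 2)))) ≈ -0.51389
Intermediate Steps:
Function('E')(C, n) = 4
A = 4
V = 8840 (V = Mul(-85, Add(4, -108)) = Mul(-85, -104) = 8840)
Mul(Add(V, Function('q')(-29)), Pow(Add(Pow(Add(3157, 23599), Rational(1, 2)), -16955), -1)) = Mul(Add(8840, -211), Pow(Add(Pow(Add(3157, 23599), Rational(1, 2)), -16955), -1)) = Mul(8629, Pow(Add(Pow(26756, Rational(1, 2)), -16955), -1)) = Mul(8629, Pow(Add(Mul(2, Pow(6689, Rational(1, 2))), -16955), -1)) = Mul(8629, Pow(Add(-16955, Mul(2, Pow(6689, Rational(1, 2)))), -1))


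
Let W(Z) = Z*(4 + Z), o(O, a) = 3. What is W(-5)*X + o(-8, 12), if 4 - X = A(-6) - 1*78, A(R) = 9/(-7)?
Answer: 2936/7 ≈ 419.43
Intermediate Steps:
A(R) = -9/7 (A(R) = 9*(-⅐) = -9/7)
X = 583/7 (X = 4 - (-9/7 - 1*78) = 4 - (-9/7 - 78) = 4 - 1*(-555/7) = 4 + 555/7 = 583/7 ≈ 83.286)
W(-5)*X + o(-8, 12) = -5*(4 - 5)*(583/7) + 3 = -5*(-1)*(583/7) + 3 = 5*(583/7) + 3 = 2915/7 + 3 = 2936/7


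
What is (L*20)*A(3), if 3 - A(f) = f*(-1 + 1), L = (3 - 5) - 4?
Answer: -360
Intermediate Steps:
L = -6 (L = -2 - 4 = -6)
A(f) = 3 (A(f) = 3 - f*(-1 + 1) = 3 - f*0 = 3 - 1*0 = 3 + 0 = 3)
(L*20)*A(3) = -6*20*3 = -120*3 = -360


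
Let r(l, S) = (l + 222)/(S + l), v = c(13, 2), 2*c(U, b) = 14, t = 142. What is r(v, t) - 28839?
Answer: -4296782/149 ≈ -28837.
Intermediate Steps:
c(U, b) = 7 (c(U, b) = (½)*14 = 7)
v = 7
r(l, S) = (222 + l)/(S + l)
r(v, t) - 28839 = (222 + 7)/(142 + 7) - 28839 = 229/149 - 28839 = -4296782/149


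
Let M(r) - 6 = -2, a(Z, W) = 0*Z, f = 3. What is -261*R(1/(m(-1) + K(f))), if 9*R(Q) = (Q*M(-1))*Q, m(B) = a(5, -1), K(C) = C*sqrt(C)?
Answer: -116/27 ≈ -4.2963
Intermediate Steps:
K(C) = C**(3/2)
a(Z, W) = 0
m(B) = 0
M(r) = 4 (M(r) = 6 - 2 = 4)
R(Q) = 4*Q**2/9 (R(Q) = ((Q*4)*Q)/9 = ((4*Q)*Q)/9 = (4*Q**2)/9 = 4*Q**2/9)
-261*R(1/(m(-1) + K(f))) = -116*(1/(0 + 3**(3/2)))**2 = -116*(1/(0 + 3*sqrt(3)))**2 = -116*(1/(3*sqrt(3)))**2 = -116*(sqrt(3)/9)**2 = -116/27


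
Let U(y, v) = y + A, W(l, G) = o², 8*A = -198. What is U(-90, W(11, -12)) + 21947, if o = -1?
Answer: 87329/4 ≈ 21832.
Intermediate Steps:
A = -99/4 (A = (⅛)*(-198) = -99/4 ≈ -24.750)
W(l, G) = 1 (W(l, G) = (-1)² = 1)
U(y, v) = -99/4 + y (U(y, v) = y - 99/4 = -99/4 + y)
U(-90, W(11, -12)) + 21947 = (-99/4 - 90) + 21947 = -459/4 + 21947 = 87329/4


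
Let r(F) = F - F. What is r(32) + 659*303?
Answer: 199677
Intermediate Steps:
r(F) = 0
r(32) + 659*303 = 0 + 659*303 = 0 + 199677 = 199677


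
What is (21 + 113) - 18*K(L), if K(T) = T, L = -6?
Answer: 242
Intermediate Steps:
(21 + 113) - 18*K(L) = (21 + 113) - 18*(-6) = 134 + 108 = 242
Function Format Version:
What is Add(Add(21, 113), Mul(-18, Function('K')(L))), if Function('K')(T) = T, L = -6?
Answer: 242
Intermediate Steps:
Add(Add(21, 113), Mul(-18, Function('K')(L))) = Add(Add(21, 113), Mul(-18, -6)) = Add(134, 108) = 242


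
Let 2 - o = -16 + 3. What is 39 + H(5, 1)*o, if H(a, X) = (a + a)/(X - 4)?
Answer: -11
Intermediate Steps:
o = 15 (o = 2 - (-16 + 3) = 2 - 1*(-13) = 2 + 13 = 15)
H(a, X) = 2*a/(-4 + X) (H(a, X) = (2*a)/(-4 + X) = 2*a/(-4 + X))
39 + H(5, 1)*o = 39 + (2*5/(-4 + 1))*15 = 39 + (2*5/(-3))*15 = 39 + (2*5*(-⅓))*15 = 39 - 10/3*15 = 39 - 50 = -11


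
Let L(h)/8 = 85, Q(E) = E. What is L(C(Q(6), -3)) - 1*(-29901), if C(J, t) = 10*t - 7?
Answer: 30581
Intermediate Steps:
C(J, t) = -7 + 10*t
L(h) = 680 (L(h) = 8*85 = 680)
L(C(Q(6), -3)) - 1*(-29901) = 680 - 1*(-29901) = 680 + 29901 = 30581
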